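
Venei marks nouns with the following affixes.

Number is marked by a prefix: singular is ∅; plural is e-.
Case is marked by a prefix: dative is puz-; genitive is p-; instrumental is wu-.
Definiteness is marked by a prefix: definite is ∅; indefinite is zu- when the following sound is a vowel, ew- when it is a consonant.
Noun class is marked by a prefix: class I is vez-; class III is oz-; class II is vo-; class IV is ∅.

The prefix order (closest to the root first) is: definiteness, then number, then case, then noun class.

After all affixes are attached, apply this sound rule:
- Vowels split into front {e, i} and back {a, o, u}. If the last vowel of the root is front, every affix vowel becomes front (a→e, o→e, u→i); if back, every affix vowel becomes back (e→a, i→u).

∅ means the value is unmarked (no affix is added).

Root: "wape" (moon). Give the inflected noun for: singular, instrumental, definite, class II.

vewiwape

definiteness = definite: zero marking, form stays wape.
number = singular: zero marking, form stays wape.
Attach case instrumental wu- → wuwape.
Attach noun class class II vo- → vowuwape.
Apply vowel harmony: vowuwape → vewiwape.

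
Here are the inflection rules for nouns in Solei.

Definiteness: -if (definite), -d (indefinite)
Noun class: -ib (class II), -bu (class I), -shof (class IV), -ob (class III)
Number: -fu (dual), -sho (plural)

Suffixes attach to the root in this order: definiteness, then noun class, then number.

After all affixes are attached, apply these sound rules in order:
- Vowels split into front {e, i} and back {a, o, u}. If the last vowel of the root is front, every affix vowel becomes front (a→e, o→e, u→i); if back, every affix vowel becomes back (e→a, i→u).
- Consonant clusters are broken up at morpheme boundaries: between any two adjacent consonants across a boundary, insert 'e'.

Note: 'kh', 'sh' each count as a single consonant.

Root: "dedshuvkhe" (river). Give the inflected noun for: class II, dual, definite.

Attach definiteness definite -if → dedshuvkheif.
Attach noun class class II -ib → dedshuvkheifib.
Attach number dual -fu → dedshuvkheifibfu.
Apply vowel harmony: dedshuvkheifibfu → dedshuvkheifibfi.
Apply epenthesis: dedshuvkheifibfi → dedshuvkheifibefi.

dedshuvkheifibefi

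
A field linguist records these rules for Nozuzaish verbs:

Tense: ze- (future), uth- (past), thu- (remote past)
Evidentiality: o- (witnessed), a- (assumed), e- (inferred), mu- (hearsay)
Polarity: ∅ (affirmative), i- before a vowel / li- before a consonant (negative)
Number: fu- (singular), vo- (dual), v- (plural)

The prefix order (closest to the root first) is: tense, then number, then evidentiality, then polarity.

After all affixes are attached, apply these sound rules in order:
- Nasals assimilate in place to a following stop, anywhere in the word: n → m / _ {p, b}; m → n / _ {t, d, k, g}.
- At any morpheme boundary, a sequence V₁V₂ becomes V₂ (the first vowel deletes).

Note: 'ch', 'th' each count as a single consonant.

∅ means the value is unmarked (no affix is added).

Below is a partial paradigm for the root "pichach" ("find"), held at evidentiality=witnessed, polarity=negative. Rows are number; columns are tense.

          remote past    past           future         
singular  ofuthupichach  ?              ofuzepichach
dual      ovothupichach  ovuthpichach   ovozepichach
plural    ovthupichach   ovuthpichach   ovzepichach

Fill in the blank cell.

Attach tense past uth- → uthpichach.
Attach number singular fu- → fuuthpichach.
Attach evidentiality witnessed o- → ofuuthpichach.
Attach polarity negative i- (before vowel 'o') → iofuuthpichach.
Nasal assimilation: no change.
Apply vowel deletion: iofuuthpichach → ofuthpichach.

ofuthpichach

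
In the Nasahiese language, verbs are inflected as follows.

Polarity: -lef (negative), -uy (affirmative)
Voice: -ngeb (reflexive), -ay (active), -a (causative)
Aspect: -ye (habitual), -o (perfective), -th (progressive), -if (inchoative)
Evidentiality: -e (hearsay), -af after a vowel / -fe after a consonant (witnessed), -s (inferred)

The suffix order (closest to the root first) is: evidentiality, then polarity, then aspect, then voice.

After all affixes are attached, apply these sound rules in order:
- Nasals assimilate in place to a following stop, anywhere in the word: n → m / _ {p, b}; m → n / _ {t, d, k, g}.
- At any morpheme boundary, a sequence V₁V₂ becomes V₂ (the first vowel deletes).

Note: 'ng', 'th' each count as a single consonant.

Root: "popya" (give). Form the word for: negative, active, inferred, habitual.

Attach evidentiality inferred -s → popyas.
Attach polarity negative -lef → popyaslef.
Attach aspect habitual -ye → popyaslefye.
Attach voice active -ay → popyaslefyeay.
Nasal assimilation: no change.
Apply vowel deletion: popyaslefyeay → popyaslefyay.

popyaslefyay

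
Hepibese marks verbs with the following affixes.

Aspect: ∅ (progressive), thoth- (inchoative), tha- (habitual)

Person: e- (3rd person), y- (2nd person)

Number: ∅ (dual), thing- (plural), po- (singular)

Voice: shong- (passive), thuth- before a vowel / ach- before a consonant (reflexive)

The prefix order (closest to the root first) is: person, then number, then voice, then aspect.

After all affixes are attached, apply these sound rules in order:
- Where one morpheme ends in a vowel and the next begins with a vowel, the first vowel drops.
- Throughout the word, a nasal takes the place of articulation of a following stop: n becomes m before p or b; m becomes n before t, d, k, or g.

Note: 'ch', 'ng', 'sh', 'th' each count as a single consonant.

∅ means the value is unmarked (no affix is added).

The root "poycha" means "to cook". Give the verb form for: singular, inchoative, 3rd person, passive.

Attach person 3rd person e- → epoycha.
Attach number singular po- → poepoycha.
Attach voice passive shong- → shongpoepoycha.
Attach aspect inchoative thoth- → thothshongpoepoycha.
Apply vowel deletion: thothshongpoepoycha → thothshongpepoycha.
Nasal assimilation: no change.

thothshongpepoycha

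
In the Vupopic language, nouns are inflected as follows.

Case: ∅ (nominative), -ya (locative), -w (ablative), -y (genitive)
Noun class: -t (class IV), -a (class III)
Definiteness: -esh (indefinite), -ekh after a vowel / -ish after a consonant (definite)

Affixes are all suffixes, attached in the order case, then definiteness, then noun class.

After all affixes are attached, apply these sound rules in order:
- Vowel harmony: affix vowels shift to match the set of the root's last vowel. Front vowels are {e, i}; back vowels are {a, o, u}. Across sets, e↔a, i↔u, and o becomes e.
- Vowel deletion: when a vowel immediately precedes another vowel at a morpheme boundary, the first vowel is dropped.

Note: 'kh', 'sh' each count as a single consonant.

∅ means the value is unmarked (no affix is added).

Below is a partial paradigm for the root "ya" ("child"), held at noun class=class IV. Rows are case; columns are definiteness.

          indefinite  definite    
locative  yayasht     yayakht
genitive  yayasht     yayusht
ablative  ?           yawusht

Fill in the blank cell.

Attach case ablative -w → yaw.
Attach definiteness indefinite -esh → yawesh.
Attach noun class class IV -t → yawesht.
Apply vowel harmony: yawesht → yawasht.
Vowel deletion: no change.

yawasht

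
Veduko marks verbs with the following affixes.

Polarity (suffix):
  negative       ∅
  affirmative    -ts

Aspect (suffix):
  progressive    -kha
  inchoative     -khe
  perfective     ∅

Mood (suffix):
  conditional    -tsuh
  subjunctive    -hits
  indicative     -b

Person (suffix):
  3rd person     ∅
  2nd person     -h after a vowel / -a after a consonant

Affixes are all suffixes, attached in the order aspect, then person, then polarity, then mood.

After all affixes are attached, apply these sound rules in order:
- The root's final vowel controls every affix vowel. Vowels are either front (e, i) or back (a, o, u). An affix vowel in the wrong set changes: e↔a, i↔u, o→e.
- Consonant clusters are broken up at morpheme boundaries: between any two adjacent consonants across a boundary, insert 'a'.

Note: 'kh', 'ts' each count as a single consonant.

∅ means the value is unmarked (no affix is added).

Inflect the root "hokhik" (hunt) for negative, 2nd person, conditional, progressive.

hokhikakhehatsih

Attach aspect progressive -kha → hokhikkha.
Attach person 2nd person -h (after vowel 'a') → hokhikkhah.
polarity = negative: zero marking, form stays hokhikkhah.
Attach mood conditional -tsuh → hokhikkhahtsuh.
Apply vowel harmony: hokhikkhahtsuh → hokhikkhehtsih.
Apply epenthesis: hokhikkhehtsih → hokhikakhehatsih.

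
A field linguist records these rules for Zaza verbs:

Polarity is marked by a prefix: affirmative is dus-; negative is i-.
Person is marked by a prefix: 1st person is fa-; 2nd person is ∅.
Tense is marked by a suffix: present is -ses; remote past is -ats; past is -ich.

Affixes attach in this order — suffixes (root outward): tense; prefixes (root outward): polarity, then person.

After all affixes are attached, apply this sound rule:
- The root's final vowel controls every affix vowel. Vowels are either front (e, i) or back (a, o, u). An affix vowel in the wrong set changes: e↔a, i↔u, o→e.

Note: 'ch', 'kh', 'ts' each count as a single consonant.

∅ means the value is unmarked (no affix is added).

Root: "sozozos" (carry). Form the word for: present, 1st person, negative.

fausozozossas

Attach polarity negative i- → isozozos.
Attach tense present -ses → isozozosses.
Attach person 1st person fa- → faisozozosses.
Apply vowel harmony: faisozozosses → fausozozossas.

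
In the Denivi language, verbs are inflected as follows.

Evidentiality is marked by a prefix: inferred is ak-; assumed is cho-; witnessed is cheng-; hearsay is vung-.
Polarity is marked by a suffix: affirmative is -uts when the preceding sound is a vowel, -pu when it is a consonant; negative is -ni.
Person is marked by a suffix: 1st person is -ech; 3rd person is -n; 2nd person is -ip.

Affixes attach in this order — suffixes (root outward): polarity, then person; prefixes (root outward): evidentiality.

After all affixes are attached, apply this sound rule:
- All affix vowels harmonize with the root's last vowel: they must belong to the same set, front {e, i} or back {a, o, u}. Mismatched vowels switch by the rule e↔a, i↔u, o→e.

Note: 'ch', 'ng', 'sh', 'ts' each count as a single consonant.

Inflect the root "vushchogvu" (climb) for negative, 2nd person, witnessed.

Attach polarity negative -ni → vushchogvuni.
Attach person 2nd person -ip → vushchogvuniip.
Attach evidentiality witnessed cheng- → chengvushchogvuniip.
Apply vowel harmony: chengvushchogvuniip → changvushchogvunuup.

changvushchogvunuup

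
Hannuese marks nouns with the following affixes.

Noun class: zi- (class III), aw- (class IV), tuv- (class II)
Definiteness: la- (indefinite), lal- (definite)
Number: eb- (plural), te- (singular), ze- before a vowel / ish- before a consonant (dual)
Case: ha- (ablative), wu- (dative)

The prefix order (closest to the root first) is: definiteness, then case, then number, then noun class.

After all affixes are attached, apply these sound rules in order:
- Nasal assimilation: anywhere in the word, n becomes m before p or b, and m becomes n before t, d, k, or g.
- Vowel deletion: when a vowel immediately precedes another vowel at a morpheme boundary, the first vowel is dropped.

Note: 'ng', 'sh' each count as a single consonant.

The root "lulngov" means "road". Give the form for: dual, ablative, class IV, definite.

awishhalallulngov

Attach definiteness definite lal- → lallulngov.
Attach case ablative ha- → halallulngov.
Attach number dual ish- (before consonant 'h') → ishhalallulngov.
Attach noun class class IV aw- → awishhalallulngov.
Nasal assimilation: no change.
Vowel deletion: no change.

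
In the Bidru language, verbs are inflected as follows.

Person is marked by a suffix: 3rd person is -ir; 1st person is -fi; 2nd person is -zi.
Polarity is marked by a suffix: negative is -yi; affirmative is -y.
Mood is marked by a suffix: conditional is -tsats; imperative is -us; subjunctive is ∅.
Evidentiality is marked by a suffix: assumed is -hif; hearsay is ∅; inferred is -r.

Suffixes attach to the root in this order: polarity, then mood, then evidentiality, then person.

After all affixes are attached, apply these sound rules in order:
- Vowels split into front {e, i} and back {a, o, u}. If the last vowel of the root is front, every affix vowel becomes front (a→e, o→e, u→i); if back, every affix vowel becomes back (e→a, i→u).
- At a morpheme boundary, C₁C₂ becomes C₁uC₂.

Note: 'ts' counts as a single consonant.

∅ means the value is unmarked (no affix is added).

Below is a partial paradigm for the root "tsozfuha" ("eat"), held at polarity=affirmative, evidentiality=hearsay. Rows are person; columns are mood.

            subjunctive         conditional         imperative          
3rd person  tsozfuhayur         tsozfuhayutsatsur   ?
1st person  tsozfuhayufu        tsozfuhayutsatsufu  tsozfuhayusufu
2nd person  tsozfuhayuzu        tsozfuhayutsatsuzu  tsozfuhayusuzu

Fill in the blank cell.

Attach polarity affirmative -y → tsozfuhay.
Attach mood imperative -us → tsozfuhayus.
evidentiality = hearsay: zero marking, form stays tsozfuhayus.
Attach person 3rd person -ir → tsozfuhayusir.
Apply vowel harmony: tsozfuhayusir → tsozfuhayusur.
Epenthesis: no change.

tsozfuhayusur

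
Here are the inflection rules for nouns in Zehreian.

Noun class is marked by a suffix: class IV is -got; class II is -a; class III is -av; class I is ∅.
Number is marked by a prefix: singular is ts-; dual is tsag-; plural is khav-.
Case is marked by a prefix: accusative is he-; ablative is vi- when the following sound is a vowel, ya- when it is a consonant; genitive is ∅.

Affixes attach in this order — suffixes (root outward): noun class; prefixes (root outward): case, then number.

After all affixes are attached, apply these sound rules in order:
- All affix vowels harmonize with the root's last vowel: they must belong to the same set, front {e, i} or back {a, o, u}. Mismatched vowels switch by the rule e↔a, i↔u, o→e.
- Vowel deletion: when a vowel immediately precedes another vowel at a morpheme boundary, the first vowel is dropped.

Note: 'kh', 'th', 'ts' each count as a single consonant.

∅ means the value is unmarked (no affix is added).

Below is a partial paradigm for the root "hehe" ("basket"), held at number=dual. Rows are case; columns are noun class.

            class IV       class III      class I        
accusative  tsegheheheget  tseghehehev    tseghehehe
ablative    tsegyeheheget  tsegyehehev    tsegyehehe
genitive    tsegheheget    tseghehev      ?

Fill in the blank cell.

tseghehe

case = genitive: zero marking, form stays hehe.
Attach number dual tsag- → tsaghehe.
noun class = class I: zero marking, form stays tsaghehe.
Apply vowel harmony: tsaghehe → tseghehe.
Vowel deletion: no change.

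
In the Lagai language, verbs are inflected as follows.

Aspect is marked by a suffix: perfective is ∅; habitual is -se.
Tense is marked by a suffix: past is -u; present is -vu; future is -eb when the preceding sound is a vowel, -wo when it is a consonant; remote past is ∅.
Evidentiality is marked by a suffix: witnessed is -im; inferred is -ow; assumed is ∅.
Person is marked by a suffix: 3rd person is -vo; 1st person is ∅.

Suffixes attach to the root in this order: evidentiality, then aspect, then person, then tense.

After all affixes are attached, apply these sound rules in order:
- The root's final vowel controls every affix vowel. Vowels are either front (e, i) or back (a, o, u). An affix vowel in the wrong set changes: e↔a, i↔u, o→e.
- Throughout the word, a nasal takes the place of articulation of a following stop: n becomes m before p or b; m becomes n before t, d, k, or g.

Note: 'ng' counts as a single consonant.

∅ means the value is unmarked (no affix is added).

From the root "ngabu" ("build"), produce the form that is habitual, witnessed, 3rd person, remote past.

Attach evidentiality witnessed -im → ngabuim.
Attach aspect habitual -se → ngabuimse.
Attach person 3rd person -vo → ngabuimsevo.
tense = remote past: zero marking, form stays ngabuimsevo.
Apply vowel harmony: ngabuimsevo → ngabuumsavo.
Nasal assimilation: no change.

ngabuumsavo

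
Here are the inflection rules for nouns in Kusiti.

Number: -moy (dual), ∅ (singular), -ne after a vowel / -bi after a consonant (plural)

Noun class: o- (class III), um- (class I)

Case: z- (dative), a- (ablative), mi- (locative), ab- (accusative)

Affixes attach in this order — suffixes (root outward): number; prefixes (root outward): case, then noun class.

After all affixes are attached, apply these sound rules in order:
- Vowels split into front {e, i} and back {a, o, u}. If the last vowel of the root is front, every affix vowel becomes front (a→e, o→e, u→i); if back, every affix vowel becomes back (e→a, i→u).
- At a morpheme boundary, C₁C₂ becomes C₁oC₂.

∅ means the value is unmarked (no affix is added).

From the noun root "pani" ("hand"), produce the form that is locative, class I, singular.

Attach case locative mi- → mipani.
Attach noun class class I um- → ummipani.
number = singular: zero marking, form stays ummipani.
Apply vowel harmony: ummipani → immipani.
Apply epenthesis: immipani → imomipani.

imomipani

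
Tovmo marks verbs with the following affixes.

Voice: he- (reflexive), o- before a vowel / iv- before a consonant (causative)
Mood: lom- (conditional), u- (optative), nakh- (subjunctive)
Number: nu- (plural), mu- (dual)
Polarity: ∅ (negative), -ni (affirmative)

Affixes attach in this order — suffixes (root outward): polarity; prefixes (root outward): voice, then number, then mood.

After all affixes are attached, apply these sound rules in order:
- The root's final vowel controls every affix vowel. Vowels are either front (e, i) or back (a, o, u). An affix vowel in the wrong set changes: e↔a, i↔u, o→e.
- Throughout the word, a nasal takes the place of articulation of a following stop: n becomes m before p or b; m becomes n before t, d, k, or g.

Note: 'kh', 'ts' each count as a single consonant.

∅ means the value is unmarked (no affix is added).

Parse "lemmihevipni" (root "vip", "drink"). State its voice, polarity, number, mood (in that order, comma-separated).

reflexive, affirmative, dual, conditional

Segment: lom-mu-he-vip-ni.
voice: he- → reflexive.
polarity: -ni → affirmative.
number: mu- → dual.
mood: lom- → conditional.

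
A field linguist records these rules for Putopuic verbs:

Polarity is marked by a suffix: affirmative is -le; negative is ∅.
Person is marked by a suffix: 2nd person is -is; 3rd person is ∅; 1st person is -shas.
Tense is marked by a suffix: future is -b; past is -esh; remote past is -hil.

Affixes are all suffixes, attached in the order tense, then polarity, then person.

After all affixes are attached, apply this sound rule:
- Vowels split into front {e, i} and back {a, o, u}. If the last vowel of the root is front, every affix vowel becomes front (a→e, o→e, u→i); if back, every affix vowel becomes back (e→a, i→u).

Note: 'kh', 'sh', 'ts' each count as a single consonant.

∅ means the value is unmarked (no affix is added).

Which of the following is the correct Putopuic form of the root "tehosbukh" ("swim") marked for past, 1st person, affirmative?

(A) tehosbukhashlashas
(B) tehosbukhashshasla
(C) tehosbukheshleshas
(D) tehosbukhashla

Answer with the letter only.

Attach tense past -esh → tehosbukhesh.
Attach polarity affirmative -le → tehosbukheshle.
Attach person 1st person -shas → tehosbukheshleshas.
Apply vowel harmony: tehosbukheshleshas → tehosbukhashlashas.
So the correct form is tehosbukhashlashas, option (A).
(C) tehosbukheshleshas is wrong: it fails to apply the sound rule(s).
(B) tehosbukhashshasla is wrong: it has the affixes in the wrong order.
(D) tehosbukhashla is wrong: it uses 3rd person instead of 1st person for person.

A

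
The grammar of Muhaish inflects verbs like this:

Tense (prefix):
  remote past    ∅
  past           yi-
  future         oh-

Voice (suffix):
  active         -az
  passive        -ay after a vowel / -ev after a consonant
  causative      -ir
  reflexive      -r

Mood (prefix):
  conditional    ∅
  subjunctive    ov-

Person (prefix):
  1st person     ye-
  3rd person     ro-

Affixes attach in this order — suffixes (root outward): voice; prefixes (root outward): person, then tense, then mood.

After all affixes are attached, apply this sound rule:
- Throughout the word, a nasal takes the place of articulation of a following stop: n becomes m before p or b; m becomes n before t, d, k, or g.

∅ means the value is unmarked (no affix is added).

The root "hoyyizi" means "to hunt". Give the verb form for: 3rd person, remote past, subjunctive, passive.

ovrohoyyiziay

Attach person 3rd person ro- → rohoyyizi.
tense = remote past: zero marking, form stays rohoyyizi.
Attach mood subjunctive ov- → ovrohoyyizi.
Attach voice passive -ay (after vowel 'i') → ovrohoyyiziay.
Nasal assimilation: no change.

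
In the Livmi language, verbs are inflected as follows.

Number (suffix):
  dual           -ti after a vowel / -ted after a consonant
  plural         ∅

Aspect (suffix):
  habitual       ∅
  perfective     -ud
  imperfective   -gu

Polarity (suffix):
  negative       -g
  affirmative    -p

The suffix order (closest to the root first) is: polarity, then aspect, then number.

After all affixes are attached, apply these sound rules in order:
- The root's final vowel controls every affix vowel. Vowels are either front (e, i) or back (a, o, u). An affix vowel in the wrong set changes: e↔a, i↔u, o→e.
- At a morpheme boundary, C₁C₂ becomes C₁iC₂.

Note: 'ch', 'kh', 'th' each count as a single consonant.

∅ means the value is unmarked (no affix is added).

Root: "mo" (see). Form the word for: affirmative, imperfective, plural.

mopigu

Attach polarity affirmative -p → mop.
Attach aspect imperfective -gu → mopgu.
number = plural: zero marking, form stays mopgu.
Vowel harmony: no change.
Apply epenthesis: mopgu → mopigu.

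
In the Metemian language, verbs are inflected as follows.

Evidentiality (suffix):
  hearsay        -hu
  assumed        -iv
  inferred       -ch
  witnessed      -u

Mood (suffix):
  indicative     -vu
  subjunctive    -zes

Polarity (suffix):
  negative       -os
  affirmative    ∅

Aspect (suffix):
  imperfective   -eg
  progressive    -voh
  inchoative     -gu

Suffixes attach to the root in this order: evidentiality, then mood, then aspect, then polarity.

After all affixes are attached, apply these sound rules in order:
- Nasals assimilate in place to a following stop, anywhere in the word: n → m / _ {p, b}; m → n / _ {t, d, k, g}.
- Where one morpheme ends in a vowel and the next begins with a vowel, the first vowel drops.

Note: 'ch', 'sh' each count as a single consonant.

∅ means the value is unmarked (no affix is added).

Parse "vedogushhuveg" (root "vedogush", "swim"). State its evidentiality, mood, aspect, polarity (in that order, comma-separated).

hearsay, indicative, imperfective, affirmative

Segment: vedogush-hu-vu-eg.
evidentiality: -hu → hearsay.
mood: -vu → indicative.
aspect: -eg → imperfective.
polarity: ∅ → affirmative.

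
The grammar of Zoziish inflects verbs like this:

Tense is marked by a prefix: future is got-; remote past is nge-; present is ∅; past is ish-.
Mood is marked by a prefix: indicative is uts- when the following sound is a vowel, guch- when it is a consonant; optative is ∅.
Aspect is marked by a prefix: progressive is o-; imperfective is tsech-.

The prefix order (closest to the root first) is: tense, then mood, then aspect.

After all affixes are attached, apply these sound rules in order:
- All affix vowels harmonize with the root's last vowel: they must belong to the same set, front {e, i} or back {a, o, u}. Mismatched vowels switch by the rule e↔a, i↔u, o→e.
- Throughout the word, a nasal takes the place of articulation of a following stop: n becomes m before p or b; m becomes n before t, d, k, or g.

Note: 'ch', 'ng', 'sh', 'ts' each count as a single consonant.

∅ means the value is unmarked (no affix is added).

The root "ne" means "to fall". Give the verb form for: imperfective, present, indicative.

tense = present: zero marking, form stays ne.
Attach mood indicative guch- (before consonant 'n') → guchne.
Attach aspect imperfective tsech- → tsechguchne.
Apply vowel harmony: tsechguchne → tsechgichne.
Nasal assimilation: no change.

tsechgichne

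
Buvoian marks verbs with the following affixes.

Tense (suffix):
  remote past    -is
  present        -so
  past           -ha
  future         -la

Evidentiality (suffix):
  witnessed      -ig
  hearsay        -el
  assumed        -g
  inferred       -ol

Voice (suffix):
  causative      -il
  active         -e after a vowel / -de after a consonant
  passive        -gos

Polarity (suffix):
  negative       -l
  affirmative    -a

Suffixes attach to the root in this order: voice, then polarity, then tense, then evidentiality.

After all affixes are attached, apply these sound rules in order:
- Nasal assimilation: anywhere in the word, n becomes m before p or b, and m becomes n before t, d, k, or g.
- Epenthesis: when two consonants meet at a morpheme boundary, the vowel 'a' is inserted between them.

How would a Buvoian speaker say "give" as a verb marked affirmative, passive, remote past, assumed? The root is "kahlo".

kahlogosaisag

Attach voice passive -gos → kahlogos.
Attach polarity affirmative -a → kahlogosa.
Attach tense remote past -is → kahlogosais.
Attach evidentiality assumed -g → kahlogosaisg.
Nasal assimilation: no change.
Apply epenthesis: kahlogosaisg → kahlogosaisag.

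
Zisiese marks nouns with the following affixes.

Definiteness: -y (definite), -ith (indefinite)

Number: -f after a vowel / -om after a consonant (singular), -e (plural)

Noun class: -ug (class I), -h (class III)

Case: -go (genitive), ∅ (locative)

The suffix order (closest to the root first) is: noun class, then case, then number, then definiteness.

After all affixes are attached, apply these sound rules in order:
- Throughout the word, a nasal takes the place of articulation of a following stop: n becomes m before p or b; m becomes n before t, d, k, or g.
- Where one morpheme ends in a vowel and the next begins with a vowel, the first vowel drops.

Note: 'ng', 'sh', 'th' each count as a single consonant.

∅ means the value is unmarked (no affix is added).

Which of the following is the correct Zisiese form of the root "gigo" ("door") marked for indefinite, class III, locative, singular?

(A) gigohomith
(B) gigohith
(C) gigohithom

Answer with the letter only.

Attach noun class class III -h → gigoh.
case = locative: zero marking, form stays gigoh.
Attach number singular -om (after consonant 'h') → gigohom.
Attach definiteness indefinite -ith → gigohomith.
Nasal assimilation: no change.
Vowel deletion: no change.
So the correct form is gigohomith, option (A).
(B) gigohith is wrong: it uses plural instead of singular for number.
(C) gigohithom is wrong: it has the affixes in the wrong order.

A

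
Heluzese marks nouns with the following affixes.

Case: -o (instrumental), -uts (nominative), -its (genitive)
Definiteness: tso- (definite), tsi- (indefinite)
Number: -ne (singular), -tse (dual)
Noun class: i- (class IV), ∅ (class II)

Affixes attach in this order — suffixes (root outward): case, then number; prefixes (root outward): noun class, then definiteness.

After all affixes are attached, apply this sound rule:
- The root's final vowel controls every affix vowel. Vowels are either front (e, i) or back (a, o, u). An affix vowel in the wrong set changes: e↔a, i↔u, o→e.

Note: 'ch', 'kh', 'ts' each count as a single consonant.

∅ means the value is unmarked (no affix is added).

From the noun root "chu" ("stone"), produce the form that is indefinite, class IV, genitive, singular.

tsuuchuutsna

Attach case genitive -its → chuits.
Attach noun class class IV i- → ichuits.
Attach definiteness indefinite tsi- → tsiichuits.
Attach number singular -ne → tsiichuitsne.
Apply vowel harmony: tsiichuitsne → tsuuchuutsna.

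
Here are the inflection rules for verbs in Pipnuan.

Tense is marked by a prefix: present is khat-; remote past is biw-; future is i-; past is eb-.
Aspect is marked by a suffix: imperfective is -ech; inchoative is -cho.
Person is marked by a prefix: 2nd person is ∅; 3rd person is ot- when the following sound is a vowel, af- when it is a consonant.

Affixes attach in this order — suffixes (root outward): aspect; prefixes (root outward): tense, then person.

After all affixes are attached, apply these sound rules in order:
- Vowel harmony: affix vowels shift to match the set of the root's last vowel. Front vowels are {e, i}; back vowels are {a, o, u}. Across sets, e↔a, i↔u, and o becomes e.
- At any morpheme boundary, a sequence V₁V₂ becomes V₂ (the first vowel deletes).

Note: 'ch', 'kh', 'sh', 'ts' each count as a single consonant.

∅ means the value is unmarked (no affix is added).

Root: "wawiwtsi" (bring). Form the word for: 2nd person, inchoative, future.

Attach tense future i- → iwawiwtsi.
Attach aspect inchoative -cho → iwawiwtsicho.
person = 2nd person: zero marking, form stays iwawiwtsicho.
Apply vowel harmony: iwawiwtsicho → iwawiwtsiche.
Vowel deletion: no change.

iwawiwtsiche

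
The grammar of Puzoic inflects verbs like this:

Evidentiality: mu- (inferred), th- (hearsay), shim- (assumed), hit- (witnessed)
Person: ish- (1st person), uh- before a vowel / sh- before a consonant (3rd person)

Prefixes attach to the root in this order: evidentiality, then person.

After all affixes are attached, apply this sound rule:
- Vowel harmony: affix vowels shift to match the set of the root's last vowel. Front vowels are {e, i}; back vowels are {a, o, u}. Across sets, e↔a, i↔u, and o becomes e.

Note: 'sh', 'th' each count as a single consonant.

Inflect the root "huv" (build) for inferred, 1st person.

ushmuhuv

Attach evidentiality inferred mu- → muhuv.
Attach person 1st person ish- → ishmuhuv.
Apply vowel harmony: ishmuhuv → ushmuhuv.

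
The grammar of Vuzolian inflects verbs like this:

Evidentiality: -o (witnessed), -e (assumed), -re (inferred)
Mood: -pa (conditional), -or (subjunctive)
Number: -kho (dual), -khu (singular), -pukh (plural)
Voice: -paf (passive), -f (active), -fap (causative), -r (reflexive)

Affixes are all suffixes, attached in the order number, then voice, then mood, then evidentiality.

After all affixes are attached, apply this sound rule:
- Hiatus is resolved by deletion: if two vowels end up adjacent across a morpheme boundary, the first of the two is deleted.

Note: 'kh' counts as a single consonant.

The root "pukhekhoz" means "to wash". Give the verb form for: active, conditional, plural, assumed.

pukhekhozpukhfpe

Attach number plural -pukh → pukhekhozpukh.
Attach voice active -f → pukhekhozpukhf.
Attach mood conditional -pa → pukhekhozpukhfpa.
Attach evidentiality assumed -e → pukhekhozpukhfpae.
Apply vowel deletion: pukhekhozpukhfpae → pukhekhozpukhfpe.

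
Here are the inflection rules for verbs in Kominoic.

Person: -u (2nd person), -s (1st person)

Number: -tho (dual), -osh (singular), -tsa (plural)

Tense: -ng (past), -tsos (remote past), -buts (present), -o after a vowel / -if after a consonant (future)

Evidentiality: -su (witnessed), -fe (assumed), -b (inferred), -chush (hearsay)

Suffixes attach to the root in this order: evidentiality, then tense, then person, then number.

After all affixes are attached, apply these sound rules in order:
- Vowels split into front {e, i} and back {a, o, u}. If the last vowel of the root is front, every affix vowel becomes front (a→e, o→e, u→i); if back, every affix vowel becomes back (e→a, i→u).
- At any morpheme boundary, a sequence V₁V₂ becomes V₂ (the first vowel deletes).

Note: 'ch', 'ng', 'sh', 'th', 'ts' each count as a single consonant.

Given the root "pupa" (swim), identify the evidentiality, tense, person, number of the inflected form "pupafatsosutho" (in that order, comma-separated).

assumed, remote past, 2nd person, dual

Segment: pupa-fe-tsos-u-tho.
evidentiality: -fe → assumed.
tense: -tsos → remote past.
person: -u → 2nd person.
number: -tho → dual.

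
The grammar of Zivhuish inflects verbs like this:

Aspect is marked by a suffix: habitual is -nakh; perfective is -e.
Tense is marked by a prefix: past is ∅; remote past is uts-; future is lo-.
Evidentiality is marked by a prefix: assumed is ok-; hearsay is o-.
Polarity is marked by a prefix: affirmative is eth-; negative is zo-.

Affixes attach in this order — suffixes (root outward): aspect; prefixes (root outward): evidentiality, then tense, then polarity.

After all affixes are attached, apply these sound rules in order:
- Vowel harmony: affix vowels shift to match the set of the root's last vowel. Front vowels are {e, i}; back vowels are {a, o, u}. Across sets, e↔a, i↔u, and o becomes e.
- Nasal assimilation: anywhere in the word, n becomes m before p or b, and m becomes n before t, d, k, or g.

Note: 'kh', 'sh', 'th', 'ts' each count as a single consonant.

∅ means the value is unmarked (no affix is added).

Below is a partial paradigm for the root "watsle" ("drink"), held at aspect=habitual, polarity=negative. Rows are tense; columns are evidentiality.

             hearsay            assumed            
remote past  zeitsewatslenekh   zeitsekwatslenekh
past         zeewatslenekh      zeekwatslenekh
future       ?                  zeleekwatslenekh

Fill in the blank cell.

Attach evidentiality hearsay o- → owatsle.
Attach tense future lo- → loowatsle.
Attach aspect habitual -nakh → loowatslenakh.
Attach polarity negative zo- → zoloowatslenakh.
Apply vowel harmony: zoloowatslenakh → zeleewatslenekh.
Nasal assimilation: no change.

zeleewatslenekh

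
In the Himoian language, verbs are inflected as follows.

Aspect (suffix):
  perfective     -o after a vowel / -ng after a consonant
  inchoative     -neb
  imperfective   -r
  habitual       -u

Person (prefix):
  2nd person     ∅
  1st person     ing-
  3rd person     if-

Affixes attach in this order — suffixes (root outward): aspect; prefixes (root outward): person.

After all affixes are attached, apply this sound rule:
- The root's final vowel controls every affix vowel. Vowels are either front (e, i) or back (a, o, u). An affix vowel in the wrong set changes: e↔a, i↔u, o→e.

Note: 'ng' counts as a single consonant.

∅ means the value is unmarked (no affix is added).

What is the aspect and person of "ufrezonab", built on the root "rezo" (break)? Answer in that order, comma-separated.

inchoative, 3rd person

Segment: if-rezo-neb.
aspect: -neb → inchoative.
person: if- → 3rd person.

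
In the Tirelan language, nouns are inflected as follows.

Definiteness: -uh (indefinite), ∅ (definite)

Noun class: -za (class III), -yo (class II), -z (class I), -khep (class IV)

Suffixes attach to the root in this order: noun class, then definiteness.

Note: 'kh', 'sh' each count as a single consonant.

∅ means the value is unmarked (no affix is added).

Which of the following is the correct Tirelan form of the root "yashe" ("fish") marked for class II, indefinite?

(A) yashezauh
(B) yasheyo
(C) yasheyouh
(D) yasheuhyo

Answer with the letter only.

Attach noun class class II -yo → yasheyo.
Attach definiteness indefinite -uh → yasheyouh.
So the correct form is yasheyouh, option (C).
(A) yashezauh is wrong: it uses class III instead of class II for noun class.
(B) yasheyo is wrong: it uses definite instead of indefinite for definiteness.
(D) yasheuhyo is wrong: it has the affixes in the wrong order.

C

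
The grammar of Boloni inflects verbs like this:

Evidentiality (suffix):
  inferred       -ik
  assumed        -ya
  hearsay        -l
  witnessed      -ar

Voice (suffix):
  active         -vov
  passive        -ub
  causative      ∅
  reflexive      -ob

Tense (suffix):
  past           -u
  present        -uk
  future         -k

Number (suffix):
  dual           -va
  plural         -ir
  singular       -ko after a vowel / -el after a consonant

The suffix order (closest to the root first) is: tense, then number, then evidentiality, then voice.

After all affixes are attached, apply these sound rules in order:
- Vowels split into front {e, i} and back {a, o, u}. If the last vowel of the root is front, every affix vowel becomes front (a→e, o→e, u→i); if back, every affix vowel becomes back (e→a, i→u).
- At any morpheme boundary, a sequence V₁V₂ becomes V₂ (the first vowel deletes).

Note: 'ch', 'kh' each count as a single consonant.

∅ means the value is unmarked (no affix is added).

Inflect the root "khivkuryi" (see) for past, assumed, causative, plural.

Attach tense past -u → khivkuryiu.
Attach number plural -ir → khivkuryiuir.
Attach evidentiality assumed -ya → khivkuryiuirya.
voice = causative: zero marking, form stays khivkuryiuirya.
Apply vowel harmony: khivkuryiuirya → khivkuryiiirye.
Apply vowel deletion: khivkuryiiirye → khivkuryirye.

khivkuryirye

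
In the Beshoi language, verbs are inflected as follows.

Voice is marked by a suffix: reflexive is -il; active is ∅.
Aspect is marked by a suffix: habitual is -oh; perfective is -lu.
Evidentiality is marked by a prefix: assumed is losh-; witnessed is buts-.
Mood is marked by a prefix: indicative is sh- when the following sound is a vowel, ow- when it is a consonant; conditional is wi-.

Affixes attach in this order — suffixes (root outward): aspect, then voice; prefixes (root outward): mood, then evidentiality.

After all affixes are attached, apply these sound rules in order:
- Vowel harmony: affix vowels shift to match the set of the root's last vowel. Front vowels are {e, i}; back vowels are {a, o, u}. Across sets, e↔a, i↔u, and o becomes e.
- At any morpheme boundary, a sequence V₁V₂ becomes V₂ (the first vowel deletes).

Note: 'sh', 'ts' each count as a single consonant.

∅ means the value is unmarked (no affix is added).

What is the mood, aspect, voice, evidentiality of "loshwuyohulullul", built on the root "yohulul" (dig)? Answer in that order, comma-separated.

conditional, perfective, reflexive, assumed

Segment: losh-wi-yohulul-lu-il.
mood: wi- → conditional.
aspect: -lu → perfective.
voice: -il → reflexive.
evidentiality: losh- → assumed.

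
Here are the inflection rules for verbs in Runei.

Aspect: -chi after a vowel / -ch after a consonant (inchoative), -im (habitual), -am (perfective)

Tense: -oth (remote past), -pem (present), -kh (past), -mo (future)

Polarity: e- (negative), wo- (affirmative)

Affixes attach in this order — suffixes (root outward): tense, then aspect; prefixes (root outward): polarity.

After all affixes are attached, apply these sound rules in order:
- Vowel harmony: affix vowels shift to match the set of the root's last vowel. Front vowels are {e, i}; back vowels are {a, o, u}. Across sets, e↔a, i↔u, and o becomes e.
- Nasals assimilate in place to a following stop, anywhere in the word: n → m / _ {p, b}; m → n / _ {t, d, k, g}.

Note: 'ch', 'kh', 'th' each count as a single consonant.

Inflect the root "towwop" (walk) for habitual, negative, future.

Attach tense future -mo → towwopmo.
Attach aspect habitual -im → towwopmoim.
Attach polarity negative e- → etowwopmoim.
Apply vowel harmony: etowwopmoim → atowwopmoum.
Nasal assimilation: no change.

atowwopmoum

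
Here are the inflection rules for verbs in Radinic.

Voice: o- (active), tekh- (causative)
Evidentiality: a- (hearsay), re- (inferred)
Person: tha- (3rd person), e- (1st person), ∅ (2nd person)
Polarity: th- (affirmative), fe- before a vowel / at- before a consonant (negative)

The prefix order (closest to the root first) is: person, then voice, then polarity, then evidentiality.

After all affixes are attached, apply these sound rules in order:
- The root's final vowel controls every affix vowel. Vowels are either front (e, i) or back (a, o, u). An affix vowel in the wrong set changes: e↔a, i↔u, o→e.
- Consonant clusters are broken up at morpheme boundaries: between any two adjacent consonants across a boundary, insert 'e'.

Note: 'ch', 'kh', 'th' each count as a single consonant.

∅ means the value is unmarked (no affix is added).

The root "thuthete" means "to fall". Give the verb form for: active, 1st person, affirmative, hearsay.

etheethuthete

Attach person 1st person e- → ethuthete.
Attach voice active o- → oethuthete.
Attach polarity affirmative th- → thoethuthete.
Attach evidentiality hearsay a- → athoethuthete.
Apply vowel harmony: athoethuthete → etheethuthete.
Epenthesis: no change.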